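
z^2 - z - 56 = (z - 8)*(z + 7)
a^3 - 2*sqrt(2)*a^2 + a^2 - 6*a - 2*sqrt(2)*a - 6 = (a + 1)*(a - 3*sqrt(2))*(a + sqrt(2))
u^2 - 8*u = u*(u - 8)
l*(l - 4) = l^2 - 4*l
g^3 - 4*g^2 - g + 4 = (g - 4)*(g - 1)*(g + 1)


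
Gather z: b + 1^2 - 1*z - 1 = b - z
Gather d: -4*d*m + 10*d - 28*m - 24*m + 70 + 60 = d*(10 - 4*m) - 52*m + 130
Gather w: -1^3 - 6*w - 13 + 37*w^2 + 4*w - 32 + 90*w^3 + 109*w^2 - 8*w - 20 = 90*w^3 + 146*w^2 - 10*w - 66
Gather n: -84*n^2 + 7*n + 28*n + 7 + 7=-84*n^2 + 35*n + 14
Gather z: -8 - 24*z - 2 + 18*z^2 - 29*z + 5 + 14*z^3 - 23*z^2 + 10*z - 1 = 14*z^3 - 5*z^2 - 43*z - 6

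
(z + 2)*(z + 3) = z^2 + 5*z + 6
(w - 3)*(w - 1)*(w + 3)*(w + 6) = w^4 + 5*w^3 - 15*w^2 - 45*w + 54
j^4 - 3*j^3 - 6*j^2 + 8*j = j*(j - 4)*(j - 1)*(j + 2)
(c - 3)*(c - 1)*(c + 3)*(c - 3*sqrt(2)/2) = c^4 - 3*sqrt(2)*c^3/2 - c^3 - 9*c^2 + 3*sqrt(2)*c^2/2 + 9*c + 27*sqrt(2)*c/2 - 27*sqrt(2)/2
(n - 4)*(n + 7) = n^2 + 3*n - 28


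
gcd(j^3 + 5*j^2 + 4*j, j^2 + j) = j^2 + j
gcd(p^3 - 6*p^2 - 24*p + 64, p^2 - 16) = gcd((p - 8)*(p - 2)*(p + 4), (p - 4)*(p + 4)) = p + 4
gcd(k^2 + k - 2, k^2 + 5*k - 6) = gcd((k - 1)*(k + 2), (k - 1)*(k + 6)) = k - 1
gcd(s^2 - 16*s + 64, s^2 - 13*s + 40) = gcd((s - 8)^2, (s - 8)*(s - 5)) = s - 8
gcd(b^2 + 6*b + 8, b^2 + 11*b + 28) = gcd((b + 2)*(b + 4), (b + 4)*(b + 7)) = b + 4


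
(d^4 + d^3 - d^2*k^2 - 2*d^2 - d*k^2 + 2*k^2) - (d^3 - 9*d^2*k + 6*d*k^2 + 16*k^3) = d^4 - d^2*k^2 + 9*d^2*k - 2*d^2 - 7*d*k^2 - 16*k^3 + 2*k^2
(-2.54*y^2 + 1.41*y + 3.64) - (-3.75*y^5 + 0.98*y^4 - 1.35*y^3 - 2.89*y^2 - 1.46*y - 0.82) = 3.75*y^5 - 0.98*y^4 + 1.35*y^3 + 0.35*y^2 + 2.87*y + 4.46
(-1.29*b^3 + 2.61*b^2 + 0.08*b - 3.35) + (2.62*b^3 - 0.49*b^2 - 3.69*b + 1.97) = 1.33*b^3 + 2.12*b^2 - 3.61*b - 1.38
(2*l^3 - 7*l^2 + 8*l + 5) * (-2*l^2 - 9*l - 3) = -4*l^5 - 4*l^4 + 41*l^3 - 61*l^2 - 69*l - 15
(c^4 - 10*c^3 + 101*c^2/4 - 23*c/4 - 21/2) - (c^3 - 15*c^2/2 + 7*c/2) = c^4 - 11*c^3 + 131*c^2/4 - 37*c/4 - 21/2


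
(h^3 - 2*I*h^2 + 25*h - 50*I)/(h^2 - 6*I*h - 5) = (h^2 + 3*I*h + 10)/(h - I)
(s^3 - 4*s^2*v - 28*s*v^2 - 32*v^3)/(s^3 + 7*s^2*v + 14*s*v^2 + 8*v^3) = (s^2 - 6*s*v - 16*v^2)/(s^2 + 5*s*v + 4*v^2)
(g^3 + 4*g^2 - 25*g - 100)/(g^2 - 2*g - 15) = (g^2 + 9*g + 20)/(g + 3)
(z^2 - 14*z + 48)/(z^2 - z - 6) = (-z^2 + 14*z - 48)/(-z^2 + z + 6)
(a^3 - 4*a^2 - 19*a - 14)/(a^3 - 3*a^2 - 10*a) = (a^2 - 6*a - 7)/(a*(a - 5))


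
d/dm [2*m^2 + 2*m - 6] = 4*m + 2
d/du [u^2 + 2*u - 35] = 2*u + 2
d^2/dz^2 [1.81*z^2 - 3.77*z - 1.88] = 3.62000000000000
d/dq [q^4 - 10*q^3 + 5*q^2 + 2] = 2*q*(2*q^2 - 15*q + 5)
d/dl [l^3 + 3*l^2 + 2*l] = 3*l^2 + 6*l + 2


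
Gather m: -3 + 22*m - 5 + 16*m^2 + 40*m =16*m^2 + 62*m - 8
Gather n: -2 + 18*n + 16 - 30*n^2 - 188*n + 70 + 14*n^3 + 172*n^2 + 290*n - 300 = 14*n^3 + 142*n^2 + 120*n - 216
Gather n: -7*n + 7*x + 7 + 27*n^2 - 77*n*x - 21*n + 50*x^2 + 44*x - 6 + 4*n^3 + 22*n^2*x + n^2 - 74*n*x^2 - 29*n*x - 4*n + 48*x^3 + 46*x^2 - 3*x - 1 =4*n^3 + n^2*(22*x + 28) + n*(-74*x^2 - 106*x - 32) + 48*x^3 + 96*x^2 + 48*x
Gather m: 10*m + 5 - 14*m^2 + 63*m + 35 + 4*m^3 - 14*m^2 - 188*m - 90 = 4*m^3 - 28*m^2 - 115*m - 50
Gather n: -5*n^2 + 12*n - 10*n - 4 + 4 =-5*n^2 + 2*n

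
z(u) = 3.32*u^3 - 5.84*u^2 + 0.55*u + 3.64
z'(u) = 9.96*u^2 - 11.68*u + 0.55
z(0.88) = 1.86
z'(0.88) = -2.02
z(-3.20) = -166.71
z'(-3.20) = 139.92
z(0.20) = 3.54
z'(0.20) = -1.39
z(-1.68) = -29.51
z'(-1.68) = 48.28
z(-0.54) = 1.12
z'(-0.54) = 9.76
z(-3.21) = -168.11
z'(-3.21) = 140.67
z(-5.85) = -864.11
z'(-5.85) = 409.73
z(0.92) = 1.79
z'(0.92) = -1.77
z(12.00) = 4906.24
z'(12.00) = 1294.63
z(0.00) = 3.64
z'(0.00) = 0.55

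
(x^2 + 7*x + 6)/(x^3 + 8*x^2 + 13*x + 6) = 1/(x + 1)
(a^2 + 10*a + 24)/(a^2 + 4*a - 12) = (a + 4)/(a - 2)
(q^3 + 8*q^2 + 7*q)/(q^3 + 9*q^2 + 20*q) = (q^2 + 8*q + 7)/(q^2 + 9*q + 20)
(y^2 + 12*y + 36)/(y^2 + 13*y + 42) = (y + 6)/(y + 7)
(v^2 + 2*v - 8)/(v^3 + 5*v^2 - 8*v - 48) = (v - 2)/(v^2 + v - 12)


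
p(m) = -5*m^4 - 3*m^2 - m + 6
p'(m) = -20*m^3 - 6*m - 1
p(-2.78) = -313.05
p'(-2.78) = 445.38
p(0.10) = 5.87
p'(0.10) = -1.62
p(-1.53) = -26.89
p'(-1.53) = 79.81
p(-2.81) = -326.62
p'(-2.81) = 459.62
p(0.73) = 2.25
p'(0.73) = -13.16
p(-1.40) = -17.69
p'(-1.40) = 62.28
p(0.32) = 5.32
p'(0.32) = -3.58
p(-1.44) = -20.28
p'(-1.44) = 67.36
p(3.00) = -429.00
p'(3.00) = -559.00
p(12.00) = -104118.00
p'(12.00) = -34633.00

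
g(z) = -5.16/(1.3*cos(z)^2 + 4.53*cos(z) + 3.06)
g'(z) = -5.16*(2.6*sin(z)*cos(z) + 4.53*sin(z))/(1.3*cos(z)^2 + 4.53*cos(z) + 3.06)^2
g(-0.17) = -0.59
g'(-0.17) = 0.08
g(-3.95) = -9.36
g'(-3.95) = -33.55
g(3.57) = -343.22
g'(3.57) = 20532.37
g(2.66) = -77.78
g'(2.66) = -1208.75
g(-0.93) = -0.83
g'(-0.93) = 0.65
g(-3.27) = 33.50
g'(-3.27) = -54.35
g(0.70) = -0.71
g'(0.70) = -0.41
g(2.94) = 39.58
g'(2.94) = -120.50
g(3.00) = 34.27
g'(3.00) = -62.84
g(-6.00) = -0.60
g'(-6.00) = -0.14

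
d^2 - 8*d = d*(d - 8)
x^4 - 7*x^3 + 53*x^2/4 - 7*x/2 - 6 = (x - 4)*(x - 2)*(x - 3/2)*(x + 1/2)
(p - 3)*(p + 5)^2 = p^3 + 7*p^2 - 5*p - 75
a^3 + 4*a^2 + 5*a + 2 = (a + 1)^2*(a + 2)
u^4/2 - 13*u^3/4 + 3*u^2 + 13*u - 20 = (u/2 + 1)*(u - 4)*(u - 5/2)*(u - 2)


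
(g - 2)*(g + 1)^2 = g^3 - 3*g - 2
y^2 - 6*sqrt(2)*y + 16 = (y - 4*sqrt(2))*(y - 2*sqrt(2))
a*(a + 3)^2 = a^3 + 6*a^2 + 9*a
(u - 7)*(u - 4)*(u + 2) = u^3 - 9*u^2 + 6*u + 56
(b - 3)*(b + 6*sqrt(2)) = b^2 - 3*b + 6*sqrt(2)*b - 18*sqrt(2)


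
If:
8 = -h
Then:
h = -8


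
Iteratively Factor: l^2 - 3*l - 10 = (l - 5)*(l + 2)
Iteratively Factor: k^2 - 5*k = (k - 5)*(k)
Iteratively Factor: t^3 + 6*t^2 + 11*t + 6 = (t + 2)*(t^2 + 4*t + 3) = (t + 2)*(t + 3)*(t + 1)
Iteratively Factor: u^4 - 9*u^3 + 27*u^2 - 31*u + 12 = (u - 1)*(u^3 - 8*u^2 + 19*u - 12) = (u - 1)^2*(u^2 - 7*u + 12) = (u - 4)*(u - 1)^2*(u - 3)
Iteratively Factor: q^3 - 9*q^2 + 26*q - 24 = (q - 3)*(q^2 - 6*q + 8) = (q - 3)*(q - 2)*(q - 4)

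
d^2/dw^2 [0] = 0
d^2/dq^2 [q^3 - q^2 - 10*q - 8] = 6*q - 2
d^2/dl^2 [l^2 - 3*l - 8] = 2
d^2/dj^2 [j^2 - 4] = 2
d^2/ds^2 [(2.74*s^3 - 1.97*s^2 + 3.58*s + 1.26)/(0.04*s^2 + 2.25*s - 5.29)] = (4.44089209850063e-16*s^4 + 29.268124*s^3 - 198.166116*s^2 + 465.284172*s - 11.744722)/(6.4e-5*s^6 + 0.0108*s^5 + 0.582108*s^4 + 8.534025*s^3 - 76.983783*s^2 + 188.892675*s - 148.035889)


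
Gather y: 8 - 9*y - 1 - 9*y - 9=-18*y - 2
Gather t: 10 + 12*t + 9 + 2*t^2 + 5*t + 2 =2*t^2 + 17*t + 21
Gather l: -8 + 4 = -4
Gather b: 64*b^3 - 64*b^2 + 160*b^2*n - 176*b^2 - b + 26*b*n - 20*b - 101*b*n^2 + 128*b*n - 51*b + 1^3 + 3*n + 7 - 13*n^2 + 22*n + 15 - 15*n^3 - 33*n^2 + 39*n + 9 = 64*b^3 + b^2*(160*n - 240) + b*(-101*n^2 + 154*n - 72) - 15*n^3 - 46*n^2 + 64*n + 32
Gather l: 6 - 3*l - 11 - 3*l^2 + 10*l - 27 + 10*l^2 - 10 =7*l^2 + 7*l - 42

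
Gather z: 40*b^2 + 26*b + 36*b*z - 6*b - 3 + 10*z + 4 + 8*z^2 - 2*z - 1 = 40*b^2 + 20*b + 8*z^2 + z*(36*b + 8)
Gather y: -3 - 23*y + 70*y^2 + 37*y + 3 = 70*y^2 + 14*y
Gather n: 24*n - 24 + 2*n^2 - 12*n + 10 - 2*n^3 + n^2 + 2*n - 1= -2*n^3 + 3*n^2 + 14*n - 15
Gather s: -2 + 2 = 0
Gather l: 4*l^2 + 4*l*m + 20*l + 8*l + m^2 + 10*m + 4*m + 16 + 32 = 4*l^2 + l*(4*m + 28) + m^2 + 14*m + 48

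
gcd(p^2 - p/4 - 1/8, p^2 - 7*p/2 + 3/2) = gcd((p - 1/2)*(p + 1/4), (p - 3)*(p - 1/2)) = p - 1/2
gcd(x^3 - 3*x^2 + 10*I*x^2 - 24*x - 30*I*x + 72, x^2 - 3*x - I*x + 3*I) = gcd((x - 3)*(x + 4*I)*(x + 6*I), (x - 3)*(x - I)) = x - 3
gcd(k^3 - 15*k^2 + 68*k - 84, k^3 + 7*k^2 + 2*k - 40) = k - 2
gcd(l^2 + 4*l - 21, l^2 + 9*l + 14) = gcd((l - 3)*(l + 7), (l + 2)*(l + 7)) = l + 7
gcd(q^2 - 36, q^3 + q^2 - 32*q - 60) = q - 6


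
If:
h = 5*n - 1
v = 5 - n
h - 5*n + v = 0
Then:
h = 19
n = 4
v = 1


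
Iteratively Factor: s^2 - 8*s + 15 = (s - 5)*(s - 3)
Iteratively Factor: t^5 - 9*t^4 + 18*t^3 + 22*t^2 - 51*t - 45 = (t - 3)*(t^4 - 6*t^3 + 22*t + 15) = (t - 5)*(t - 3)*(t^3 - t^2 - 5*t - 3) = (t - 5)*(t - 3)*(t + 1)*(t^2 - 2*t - 3) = (t - 5)*(t - 3)^2*(t + 1)*(t + 1)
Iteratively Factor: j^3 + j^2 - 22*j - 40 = (j + 2)*(j^2 - j - 20) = (j - 5)*(j + 2)*(j + 4)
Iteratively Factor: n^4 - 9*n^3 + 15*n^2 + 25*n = (n - 5)*(n^3 - 4*n^2 - 5*n) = n*(n - 5)*(n^2 - 4*n - 5) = n*(n - 5)*(n + 1)*(n - 5)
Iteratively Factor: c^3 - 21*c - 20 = (c + 4)*(c^2 - 4*c - 5) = (c - 5)*(c + 4)*(c + 1)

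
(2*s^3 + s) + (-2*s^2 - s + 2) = 2*s^3 - 2*s^2 + 2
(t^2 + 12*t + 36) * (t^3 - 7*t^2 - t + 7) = t^5 + 5*t^4 - 49*t^3 - 257*t^2 + 48*t + 252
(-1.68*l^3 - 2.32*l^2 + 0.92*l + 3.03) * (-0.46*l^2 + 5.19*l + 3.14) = 0.7728*l^5 - 7.652*l^4 - 17.7392*l^3 - 3.9038*l^2 + 18.6145*l + 9.5142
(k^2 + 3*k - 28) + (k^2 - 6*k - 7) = 2*k^2 - 3*k - 35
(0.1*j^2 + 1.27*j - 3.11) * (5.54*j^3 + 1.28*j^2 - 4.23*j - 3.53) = 0.554*j^5 + 7.1638*j^4 - 16.0268*j^3 - 9.7059*j^2 + 8.6722*j + 10.9783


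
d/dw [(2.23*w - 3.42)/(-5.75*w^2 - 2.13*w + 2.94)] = (12.8225*w^2 - 39.33*w - 0.7284)/(33.0625*w^4 + 24.495*w^3 - 29.2731*w^2 - 12.5244*w + 8.6436)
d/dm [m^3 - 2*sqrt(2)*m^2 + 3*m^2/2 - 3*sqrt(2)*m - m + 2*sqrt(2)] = 3*m^2 - 4*sqrt(2)*m + 3*m - 3*sqrt(2) - 1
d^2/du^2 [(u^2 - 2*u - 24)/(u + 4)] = 0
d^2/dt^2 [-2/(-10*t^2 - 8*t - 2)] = 2*(-25*t^2 - 20*t + 4*(5*t + 2)^2 - 5)/(5*t^2 + 4*t + 1)^3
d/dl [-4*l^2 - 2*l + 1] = -8*l - 2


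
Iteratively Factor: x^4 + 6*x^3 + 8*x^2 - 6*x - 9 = (x + 3)*(x^3 + 3*x^2 - x - 3) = (x - 1)*(x + 3)*(x^2 + 4*x + 3) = (x - 1)*(x + 1)*(x + 3)*(x + 3)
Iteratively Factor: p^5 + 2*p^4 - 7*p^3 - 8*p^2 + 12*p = (p - 1)*(p^4 + 3*p^3 - 4*p^2 - 12*p) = p*(p - 1)*(p^3 + 3*p^2 - 4*p - 12) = p*(p - 2)*(p - 1)*(p^2 + 5*p + 6) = p*(p - 2)*(p - 1)*(p + 2)*(p + 3)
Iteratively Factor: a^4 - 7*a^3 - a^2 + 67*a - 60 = (a - 1)*(a^3 - 6*a^2 - 7*a + 60) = (a - 4)*(a - 1)*(a^2 - 2*a - 15) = (a - 5)*(a - 4)*(a - 1)*(a + 3)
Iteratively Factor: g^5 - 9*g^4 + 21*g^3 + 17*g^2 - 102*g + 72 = (g - 4)*(g^4 - 5*g^3 + g^2 + 21*g - 18) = (g - 4)*(g + 2)*(g^3 - 7*g^2 + 15*g - 9) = (g - 4)*(g - 3)*(g + 2)*(g^2 - 4*g + 3) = (g - 4)*(g - 3)^2*(g + 2)*(g - 1)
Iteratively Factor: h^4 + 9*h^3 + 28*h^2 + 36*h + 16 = (h + 2)*(h^3 + 7*h^2 + 14*h + 8) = (h + 2)*(h + 4)*(h^2 + 3*h + 2) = (h + 2)^2*(h + 4)*(h + 1)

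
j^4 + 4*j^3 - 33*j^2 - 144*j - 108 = (j - 6)*(j + 1)*(j + 3)*(j + 6)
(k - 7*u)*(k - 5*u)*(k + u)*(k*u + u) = k^4*u - 11*k^3*u^2 + k^3*u + 23*k^2*u^3 - 11*k^2*u^2 + 35*k*u^4 + 23*k*u^3 + 35*u^4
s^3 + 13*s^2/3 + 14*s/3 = s*(s + 2)*(s + 7/3)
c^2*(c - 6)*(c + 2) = c^4 - 4*c^3 - 12*c^2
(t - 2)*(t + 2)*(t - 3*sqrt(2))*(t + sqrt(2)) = t^4 - 2*sqrt(2)*t^3 - 10*t^2 + 8*sqrt(2)*t + 24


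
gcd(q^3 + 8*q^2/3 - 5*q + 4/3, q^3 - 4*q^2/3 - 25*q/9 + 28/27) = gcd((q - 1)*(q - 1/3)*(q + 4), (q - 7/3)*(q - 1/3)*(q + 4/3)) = q - 1/3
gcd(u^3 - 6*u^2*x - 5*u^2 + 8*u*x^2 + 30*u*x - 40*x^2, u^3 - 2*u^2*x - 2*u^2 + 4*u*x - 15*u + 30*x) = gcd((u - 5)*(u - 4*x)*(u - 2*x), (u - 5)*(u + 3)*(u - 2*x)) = -u^2 + 2*u*x + 5*u - 10*x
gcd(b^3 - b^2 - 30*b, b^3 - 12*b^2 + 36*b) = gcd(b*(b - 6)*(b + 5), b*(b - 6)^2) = b^2 - 6*b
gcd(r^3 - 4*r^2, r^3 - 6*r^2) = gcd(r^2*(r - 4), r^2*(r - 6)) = r^2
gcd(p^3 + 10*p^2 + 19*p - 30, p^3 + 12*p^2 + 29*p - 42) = p^2 + 5*p - 6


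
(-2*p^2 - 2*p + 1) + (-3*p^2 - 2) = -5*p^2 - 2*p - 1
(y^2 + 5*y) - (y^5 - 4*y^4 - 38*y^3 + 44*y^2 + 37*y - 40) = -y^5 + 4*y^4 + 38*y^3 - 43*y^2 - 32*y + 40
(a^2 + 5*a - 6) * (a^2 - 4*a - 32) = a^4 + a^3 - 58*a^2 - 136*a + 192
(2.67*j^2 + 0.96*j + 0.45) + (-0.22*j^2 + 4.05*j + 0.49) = 2.45*j^2 + 5.01*j + 0.94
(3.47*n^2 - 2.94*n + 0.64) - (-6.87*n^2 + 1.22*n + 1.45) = 10.34*n^2 - 4.16*n - 0.81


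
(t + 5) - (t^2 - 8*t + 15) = -t^2 + 9*t - 10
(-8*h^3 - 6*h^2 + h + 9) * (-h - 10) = 8*h^4 + 86*h^3 + 59*h^2 - 19*h - 90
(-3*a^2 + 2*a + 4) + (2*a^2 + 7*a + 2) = -a^2 + 9*a + 6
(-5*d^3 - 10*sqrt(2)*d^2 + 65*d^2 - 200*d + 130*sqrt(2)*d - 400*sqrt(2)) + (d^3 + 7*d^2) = -4*d^3 - 10*sqrt(2)*d^2 + 72*d^2 - 200*d + 130*sqrt(2)*d - 400*sqrt(2)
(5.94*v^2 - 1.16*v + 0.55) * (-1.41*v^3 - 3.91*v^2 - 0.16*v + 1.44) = -8.3754*v^5 - 21.5898*v^4 + 2.8097*v^3 + 6.5887*v^2 - 1.7584*v + 0.792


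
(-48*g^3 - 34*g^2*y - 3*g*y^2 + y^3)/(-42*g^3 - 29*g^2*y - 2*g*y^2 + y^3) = (-8*g + y)/(-7*g + y)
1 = 1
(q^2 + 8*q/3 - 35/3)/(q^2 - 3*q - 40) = (q - 7/3)/(q - 8)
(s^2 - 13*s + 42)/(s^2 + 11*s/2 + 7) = 2*(s^2 - 13*s + 42)/(2*s^2 + 11*s + 14)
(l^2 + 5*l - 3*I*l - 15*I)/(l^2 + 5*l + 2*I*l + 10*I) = (l - 3*I)/(l + 2*I)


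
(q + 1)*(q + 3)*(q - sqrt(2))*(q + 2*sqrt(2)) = q^4 + sqrt(2)*q^3 + 4*q^3 - q^2 + 4*sqrt(2)*q^2 - 16*q + 3*sqrt(2)*q - 12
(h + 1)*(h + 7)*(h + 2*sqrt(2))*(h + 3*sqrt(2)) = h^4 + 5*sqrt(2)*h^3 + 8*h^3 + 19*h^2 + 40*sqrt(2)*h^2 + 35*sqrt(2)*h + 96*h + 84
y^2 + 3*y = y*(y + 3)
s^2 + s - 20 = (s - 4)*(s + 5)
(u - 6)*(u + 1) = u^2 - 5*u - 6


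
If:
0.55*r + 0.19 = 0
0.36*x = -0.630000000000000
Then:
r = -0.35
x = -1.75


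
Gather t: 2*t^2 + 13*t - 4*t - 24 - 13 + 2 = 2*t^2 + 9*t - 35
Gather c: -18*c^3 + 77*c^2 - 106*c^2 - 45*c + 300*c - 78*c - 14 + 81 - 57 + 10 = -18*c^3 - 29*c^2 + 177*c + 20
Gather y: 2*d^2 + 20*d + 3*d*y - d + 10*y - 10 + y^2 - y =2*d^2 + 19*d + y^2 + y*(3*d + 9) - 10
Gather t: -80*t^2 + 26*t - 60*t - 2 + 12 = -80*t^2 - 34*t + 10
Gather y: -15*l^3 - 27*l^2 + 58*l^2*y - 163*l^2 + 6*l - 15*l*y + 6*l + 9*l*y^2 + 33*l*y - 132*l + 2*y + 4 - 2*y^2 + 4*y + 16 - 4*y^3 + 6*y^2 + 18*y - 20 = -15*l^3 - 190*l^2 - 120*l - 4*y^3 + y^2*(9*l + 4) + y*(58*l^2 + 18*l + 24)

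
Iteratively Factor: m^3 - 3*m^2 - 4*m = (m - 4)*(m^2 + m) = (m - 4)*(m + 1)*(m)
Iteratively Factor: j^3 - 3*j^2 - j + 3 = (j - 3)*(j^2 - 1) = (j - 3)*(j + 1)*(j - 1)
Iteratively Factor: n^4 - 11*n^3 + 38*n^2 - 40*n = (n - 5)*(n^3 - 6*n^2 + 8*n) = (n - 5)*(n - 4)*(n^2 - 2*n) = (n - 5)*(n - 4)*(n - 2)*(n)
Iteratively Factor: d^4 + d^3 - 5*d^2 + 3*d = (d - 1)*(d^3 + 2*d^2 - 3*d) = (d - 1)*(d + 3)*(d^2 - d) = (d - 1)^2*(d + 3)*(d)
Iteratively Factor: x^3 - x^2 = (x)*(x^2 - x) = x*(x - 1)*(x)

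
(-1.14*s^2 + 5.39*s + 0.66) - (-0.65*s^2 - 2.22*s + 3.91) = -0.49*s^2 + 7.61*s - 3.25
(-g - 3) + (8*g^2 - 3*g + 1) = 8*g^2 - 4*g - 2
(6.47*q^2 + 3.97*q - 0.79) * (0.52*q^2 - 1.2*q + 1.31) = 3.3644*q^4 - 5.6996*q^3 + 3.3009*q^2 + 6.1487*q - 1.0349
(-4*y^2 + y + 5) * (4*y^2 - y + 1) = -16*y^4 + 8*y^3 + 15*y^2 - 4*y + 5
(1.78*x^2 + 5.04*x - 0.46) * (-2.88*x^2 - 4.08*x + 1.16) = -5.1264*x^4 - 21.7776*x^3 - 17.1736*x^2 + 7.7232*x - 0.5336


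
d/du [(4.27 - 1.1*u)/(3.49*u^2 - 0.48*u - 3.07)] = (3.839*u^2 - 29.8046*u + 5.4266)/(12.1801*u^4 - 3.3504*u^3 - 21.1982*u^2 + 2.9472*u + 9.4249)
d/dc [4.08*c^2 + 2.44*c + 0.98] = 8.16*c + 2.44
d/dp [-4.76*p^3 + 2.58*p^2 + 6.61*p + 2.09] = -14.28*p^2 + 5.16*p + 6.61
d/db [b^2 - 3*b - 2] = 2*b - 3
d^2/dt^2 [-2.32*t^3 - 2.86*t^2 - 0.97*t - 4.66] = -13.92*t - 5.72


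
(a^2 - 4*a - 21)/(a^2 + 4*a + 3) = (a - 7)/(a + 1)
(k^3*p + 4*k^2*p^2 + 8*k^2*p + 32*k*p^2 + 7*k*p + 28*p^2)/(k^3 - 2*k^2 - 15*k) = p*(k^3 + 4*k^2*p + 8*k^2 + 32*k*p + 7*k + 28*p)/(k*(k^2 - 2*k - 15))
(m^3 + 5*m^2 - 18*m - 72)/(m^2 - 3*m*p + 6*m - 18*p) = (-m^2 + m + 12)/(-m + 3*p)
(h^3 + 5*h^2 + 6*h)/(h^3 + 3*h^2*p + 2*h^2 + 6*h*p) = (h + 3)/(h + 3*p)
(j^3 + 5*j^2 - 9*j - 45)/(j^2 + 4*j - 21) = (j^2 + 8*j + 15)/(j + 7)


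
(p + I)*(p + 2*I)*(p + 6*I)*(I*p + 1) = I*p^4 - 8*p^3 - 11*I*p^2 - 8*p - 12*I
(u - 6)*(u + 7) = u^2 + u - 42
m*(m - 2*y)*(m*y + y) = m^3*y - 2*m^2*y^2 + m^2*y - 2*m*y^2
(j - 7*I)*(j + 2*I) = j^2 - 5*I*j + 14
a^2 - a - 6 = (a - 3)*(a + 2)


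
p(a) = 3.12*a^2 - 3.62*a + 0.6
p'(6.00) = 33.82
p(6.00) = 91.20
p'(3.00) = 15.10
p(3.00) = 17.82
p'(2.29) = 10.67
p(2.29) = 8.67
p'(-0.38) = -5.99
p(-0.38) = 2.43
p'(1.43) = 5.30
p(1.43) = 1.80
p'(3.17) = 16.16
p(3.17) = 20.48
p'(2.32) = 10.86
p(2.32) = 8.99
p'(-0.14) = -4.49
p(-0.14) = 1.17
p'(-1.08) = -10.36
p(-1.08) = 8.15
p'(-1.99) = -16.04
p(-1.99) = 20.16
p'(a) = 6.24*a - 3.62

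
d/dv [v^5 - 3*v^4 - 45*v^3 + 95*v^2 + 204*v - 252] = 5*v^4 - 12*v^3 - 135*v^2 + 190*v + 204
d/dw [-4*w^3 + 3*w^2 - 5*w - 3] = -12*w^2 + 6*w - 5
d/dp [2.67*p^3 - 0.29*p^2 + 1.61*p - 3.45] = 8.01*p^2 - 0.58*p + 1.61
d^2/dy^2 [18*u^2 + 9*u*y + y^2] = 2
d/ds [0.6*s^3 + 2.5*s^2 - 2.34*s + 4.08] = 1.8*s^2 + 5.0*s - 2.34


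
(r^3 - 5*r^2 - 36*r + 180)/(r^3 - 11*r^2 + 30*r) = (r + 6)/r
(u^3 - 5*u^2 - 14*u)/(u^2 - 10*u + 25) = u*(u^2 - 5*u - 14)/(u^2 - 10*u + 25)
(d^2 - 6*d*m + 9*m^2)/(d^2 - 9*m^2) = (d - 3*m)/(d + 3*m)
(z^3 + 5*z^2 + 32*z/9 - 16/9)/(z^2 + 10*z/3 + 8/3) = (3*z^2 + 11*z - 4)/(3*(z + 2))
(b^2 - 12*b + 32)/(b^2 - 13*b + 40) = (b - 4)/(b - 5)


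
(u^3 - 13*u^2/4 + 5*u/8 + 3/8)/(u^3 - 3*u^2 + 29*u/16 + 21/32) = 4*(2*u^2 - 7*u + 3)/(8*u^2 - 26*u + 21)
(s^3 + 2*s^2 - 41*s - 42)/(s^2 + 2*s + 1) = (s^2 + s - 42)/(s + 1)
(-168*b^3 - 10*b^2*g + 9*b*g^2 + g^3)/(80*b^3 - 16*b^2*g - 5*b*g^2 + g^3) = (-42*b^2 - 13*b*g - g^2)/(20*b^2 + b*g - g^2)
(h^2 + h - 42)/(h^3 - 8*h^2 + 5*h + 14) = (h^2 + h - 42)/(h^3 - 8*h^2 + 5*h + 14)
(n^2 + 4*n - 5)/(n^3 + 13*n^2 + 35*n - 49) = (n + 5)/(n^2 + 14*n + 49)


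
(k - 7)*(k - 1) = k^2 - 8*k + 7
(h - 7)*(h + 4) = h^2 - 3*h - 28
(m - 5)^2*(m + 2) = m^3 - 8*m^2 + 5*m + 50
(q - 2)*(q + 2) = q^2 - 4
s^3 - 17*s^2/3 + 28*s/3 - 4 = (s - 3)*(s - 2)*(s - 2/3)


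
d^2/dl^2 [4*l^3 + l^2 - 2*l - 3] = 24*l + 2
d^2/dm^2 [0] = 0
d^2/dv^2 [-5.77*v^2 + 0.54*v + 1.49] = -11.5400000000000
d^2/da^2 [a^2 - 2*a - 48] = 2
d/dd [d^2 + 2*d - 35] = 2*d + 2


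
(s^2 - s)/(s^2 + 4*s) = (s - 1)/(s + 4)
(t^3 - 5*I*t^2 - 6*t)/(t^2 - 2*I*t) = t - 3*I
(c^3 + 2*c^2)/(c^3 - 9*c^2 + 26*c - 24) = c^2*(c + 2)/(c^3 - 9*c^2 + 26*c - 24)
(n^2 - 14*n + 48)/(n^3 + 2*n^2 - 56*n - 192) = (n - 6)/(n^2 + 10*n + 24)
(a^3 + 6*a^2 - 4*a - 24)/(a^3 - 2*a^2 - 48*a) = (a^2 - 4)/(a*(a - 8))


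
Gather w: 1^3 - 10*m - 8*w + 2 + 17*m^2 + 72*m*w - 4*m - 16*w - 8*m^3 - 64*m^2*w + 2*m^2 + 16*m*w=-8*m^3 + 19*m^2 - 14*m + w*(-64*m^2 + 88*m - 24) + 3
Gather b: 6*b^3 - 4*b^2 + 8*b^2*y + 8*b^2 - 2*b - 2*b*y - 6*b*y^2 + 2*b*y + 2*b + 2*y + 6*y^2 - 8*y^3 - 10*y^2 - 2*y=6*b^3 + b^2*(8*y + 4) - 6*b*y^2 - 8*y^3 - 4*y^2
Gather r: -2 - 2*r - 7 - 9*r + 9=-11*r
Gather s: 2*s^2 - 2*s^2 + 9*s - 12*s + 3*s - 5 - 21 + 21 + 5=0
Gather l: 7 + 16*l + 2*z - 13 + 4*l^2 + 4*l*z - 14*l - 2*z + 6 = 4*l^2 + l*(4*z + 2)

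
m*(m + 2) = m^2 + 2*m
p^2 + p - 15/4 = (p - 3/2)*(p + 5/2)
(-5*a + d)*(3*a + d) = -15*a^2 - 2*a*d + d^2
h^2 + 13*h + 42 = (h + 6)*(h + 7)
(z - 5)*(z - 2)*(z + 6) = z^3 - z^2 - 32*z + 60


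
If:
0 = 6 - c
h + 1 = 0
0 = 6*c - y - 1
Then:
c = 6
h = -1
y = 35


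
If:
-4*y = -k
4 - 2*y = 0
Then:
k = 8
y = 2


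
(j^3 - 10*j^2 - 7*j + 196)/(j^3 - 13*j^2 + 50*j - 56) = (j^2 - 3*j - 28)/(j^2 - 6*j + 8)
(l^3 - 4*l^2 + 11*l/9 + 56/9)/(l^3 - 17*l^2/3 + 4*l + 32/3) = (l - 7/3)/(l - 4)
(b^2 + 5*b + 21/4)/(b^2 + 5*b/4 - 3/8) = 2*(2*b + 7)/(4*b - 1)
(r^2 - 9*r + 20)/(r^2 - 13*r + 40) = (r - 4)/(r - 8)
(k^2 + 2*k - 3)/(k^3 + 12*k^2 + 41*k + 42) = (k - 1)/(k^2 + 9*k + 14)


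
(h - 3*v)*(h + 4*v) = h^2 + h*v - 12*v^2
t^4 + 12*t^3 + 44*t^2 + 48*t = t*(t + 2)*(t + 4)*(t + 6)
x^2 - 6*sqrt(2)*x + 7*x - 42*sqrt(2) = (x + 7)*(x - 6*sqrt(2))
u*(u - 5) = u^2 - 5*u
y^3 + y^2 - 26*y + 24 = (y - 4)*(y - 1)*(y + 6)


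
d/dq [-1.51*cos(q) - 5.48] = 1.51*sin(q)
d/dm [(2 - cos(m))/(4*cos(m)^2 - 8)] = (sin(m)^2 + 4*cos(m) - 3)*sin(m)/(4*(cos(m)^2 - 2)^2)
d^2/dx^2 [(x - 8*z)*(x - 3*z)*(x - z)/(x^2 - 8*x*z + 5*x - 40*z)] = 2*(3*z^2 + 20*z + 25)/(x^3 + 15*x^2 + 75*x + 125)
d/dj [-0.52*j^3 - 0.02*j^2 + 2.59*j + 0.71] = -1.56*j^2 - 0.04*j + 2.59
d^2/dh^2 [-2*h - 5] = 0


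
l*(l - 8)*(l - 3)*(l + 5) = l^4 - 6*l^3 - 31*l^2 + 120*l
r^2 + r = r*(r + 1)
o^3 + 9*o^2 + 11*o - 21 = (o - 1)*(o + 3)*(o + 7)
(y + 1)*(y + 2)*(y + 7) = y^3 + 10*y^2 + 23*y + 14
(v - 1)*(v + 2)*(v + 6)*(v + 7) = v^4 + 14*v^3 + 53*v^2 + 16*v - 84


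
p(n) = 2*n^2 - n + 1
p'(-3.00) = -13.00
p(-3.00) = 22.00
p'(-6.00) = -25.00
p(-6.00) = 79.00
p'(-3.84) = -16.36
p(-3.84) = 34.33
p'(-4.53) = -19.12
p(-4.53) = 46.57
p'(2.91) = 10.64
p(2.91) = 15.03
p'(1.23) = 3.92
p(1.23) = 2.80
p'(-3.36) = -14.44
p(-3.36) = 26.94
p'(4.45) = 16.80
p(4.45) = 36.16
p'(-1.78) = -8.12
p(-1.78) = 9.12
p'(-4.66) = -19.64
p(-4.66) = 49.09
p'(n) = 4*n - 1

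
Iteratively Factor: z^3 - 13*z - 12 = (z - 4)*(z^2 + 4*z + 3) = (z - 4)*(z + 1)*(z + 3)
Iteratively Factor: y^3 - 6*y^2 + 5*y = (y - 1)*(y^2 - 5*y) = y*(y - 1)*(y - 5)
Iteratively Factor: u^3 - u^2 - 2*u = (u - 2)*(u^2 + u) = (u - 2)*(u + 1)*(u)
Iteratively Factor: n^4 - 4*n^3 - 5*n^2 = (n - 5)*(n^3 + n^2) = (n - 5)*(n + 1)*(n^2) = n*(n - 5)*(n + 1)*(n)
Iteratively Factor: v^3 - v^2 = (v - 1)*(v^2) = v*(v - 1)*(v)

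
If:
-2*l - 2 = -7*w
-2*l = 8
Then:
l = -4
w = -6/7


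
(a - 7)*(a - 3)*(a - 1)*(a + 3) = a^4 - 8*a^3 - 2*a^2 + 72*a - 63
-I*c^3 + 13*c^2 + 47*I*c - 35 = (c + 5*I)*(c + 7*I)*(-I*c + 1)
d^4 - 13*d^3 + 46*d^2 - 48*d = d*(d - 8)*(d - 3)*(d - 2)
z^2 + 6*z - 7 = (z - 1)*(z + 7)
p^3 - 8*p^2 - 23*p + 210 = (p - 7)*(p - 6)*(p + 5)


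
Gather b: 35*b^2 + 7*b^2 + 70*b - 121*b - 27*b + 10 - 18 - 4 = 42*b^2 - 78*b - 12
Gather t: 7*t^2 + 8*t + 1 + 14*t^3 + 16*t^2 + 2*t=14*t^3 + 23*t^2 + 10*t + 1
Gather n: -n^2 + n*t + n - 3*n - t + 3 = -n^2 + n*(t - 2) - t + 3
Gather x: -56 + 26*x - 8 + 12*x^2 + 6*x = 12*x^2 + 32*x - 64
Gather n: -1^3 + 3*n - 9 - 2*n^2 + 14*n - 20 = -2*n^2 + 17*n - 30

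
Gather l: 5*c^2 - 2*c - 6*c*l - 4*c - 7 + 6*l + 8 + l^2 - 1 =5*c^2 - 6*c + l^2 + l*(6 - 6*c)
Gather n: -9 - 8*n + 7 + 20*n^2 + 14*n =20*n^2 + 6*n - 2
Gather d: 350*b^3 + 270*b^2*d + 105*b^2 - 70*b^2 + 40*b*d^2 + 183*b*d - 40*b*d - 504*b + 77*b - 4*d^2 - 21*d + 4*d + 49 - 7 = 350*b^3 + 35*b^2 - 427*b + d^2*(40*b - 4) + d*(270*b^2 + 143*b - 17) + 42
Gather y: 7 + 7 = 14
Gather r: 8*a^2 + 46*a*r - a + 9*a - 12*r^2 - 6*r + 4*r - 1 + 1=8*a^2 + 8*a - 12*r^2 + r*(46*a - 2)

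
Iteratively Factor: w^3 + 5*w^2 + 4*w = (w + 1)*(w^2 + 4*w) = (w + 1)*(w + 4)*(w)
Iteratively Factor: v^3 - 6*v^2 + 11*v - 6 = (v - 3)*(v^2 - 3*v + 2) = (v - 3)*(v - 1)*(v - 2)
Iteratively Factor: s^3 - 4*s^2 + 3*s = (s - 1)*(s^2 - 3*s) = (s - 3)*(s - 1)*(s)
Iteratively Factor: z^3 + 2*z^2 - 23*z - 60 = (z - 5)*(z^2 + 7*z + 12) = (z - 5)*(z + 3)*(z + 4)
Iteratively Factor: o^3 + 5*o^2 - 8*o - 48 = (o + 4)*(o^2 + o - 12) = (o + 4)^2*(o - 3)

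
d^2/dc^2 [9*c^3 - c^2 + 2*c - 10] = 54*c - 2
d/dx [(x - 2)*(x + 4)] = 2*x + 2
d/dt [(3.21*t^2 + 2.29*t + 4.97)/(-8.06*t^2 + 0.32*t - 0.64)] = (19.4846*t^2 + 76.0076*t - 3.056)/(64.9636*t^4 - 5.1584*t^3 + 10.4192*t^2 - 0.4096*t + 0.4096)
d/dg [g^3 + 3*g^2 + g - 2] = 3*g^2 + 6*g + 1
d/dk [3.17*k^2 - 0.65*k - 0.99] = 6.34*k - 0.65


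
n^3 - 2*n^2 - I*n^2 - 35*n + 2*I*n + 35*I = (n - 7)*(n + 5)*(n - I)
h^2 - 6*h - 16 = (h - 8)*(h + 2)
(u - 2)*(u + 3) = u^2 + u - 6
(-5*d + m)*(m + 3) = -5*d*m - 15*d + m^2 + 3*m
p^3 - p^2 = p^2*(p - 1)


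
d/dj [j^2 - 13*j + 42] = 2*j - 13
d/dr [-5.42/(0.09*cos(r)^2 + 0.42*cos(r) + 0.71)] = -(0.9756*cos(r) + 2.2764)*sin(r)/(0.09*cos(r)^2 + 0.42*cos(r) + 0.71)^2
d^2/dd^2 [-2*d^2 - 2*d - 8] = -4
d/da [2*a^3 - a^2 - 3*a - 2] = 6*a^2 - 2*a - 3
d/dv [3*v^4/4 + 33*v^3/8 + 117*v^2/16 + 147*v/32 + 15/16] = 3*v^3 + 99*v^2/8 + 117*v/8 + 147/32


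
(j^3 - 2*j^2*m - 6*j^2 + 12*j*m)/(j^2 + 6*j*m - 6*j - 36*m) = j*(j - 2*m)/(j + 6*m)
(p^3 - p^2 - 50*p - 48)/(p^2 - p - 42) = (p^2 - 7*p - 8)/(p - 7)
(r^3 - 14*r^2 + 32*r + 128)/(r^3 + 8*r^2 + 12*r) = (r^2 - 16*r + 64)/(r*(r + 6))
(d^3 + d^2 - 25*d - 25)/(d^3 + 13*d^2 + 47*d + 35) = (d - 5)/(d + 7)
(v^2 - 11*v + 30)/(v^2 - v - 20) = (v - 6)/(v + 4)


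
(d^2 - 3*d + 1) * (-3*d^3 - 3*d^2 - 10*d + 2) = -3*d^5 + 6*d^4 - 4*d^3 + 29*d^2 - 16*d + 2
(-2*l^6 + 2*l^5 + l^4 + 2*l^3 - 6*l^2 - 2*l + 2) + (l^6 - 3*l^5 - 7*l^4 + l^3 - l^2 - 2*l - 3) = -l^6 - l^5 - 6*l^4 + 3*l^3 - 7*l^2 - 4*l - 1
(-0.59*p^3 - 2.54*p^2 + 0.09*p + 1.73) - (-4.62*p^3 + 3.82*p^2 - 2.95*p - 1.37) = 4.03*p^3 - 6.36*p^2 + 3.04*p + 3.1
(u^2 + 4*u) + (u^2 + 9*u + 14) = 2*u^2 + 13*u + 14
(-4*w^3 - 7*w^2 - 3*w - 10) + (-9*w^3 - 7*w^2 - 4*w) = -13*w^3 - 14*w^2 - 7*w - 10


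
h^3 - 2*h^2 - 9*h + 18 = (h - 3)*(h - 2)*(h + 3)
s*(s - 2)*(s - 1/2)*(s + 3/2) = s^4 - s^3 - 11*s^2/4 + 3*s/2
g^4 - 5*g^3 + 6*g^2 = g^2*(g - 3)*(g - 2)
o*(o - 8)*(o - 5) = o^3 - 13*o^2 + 40*o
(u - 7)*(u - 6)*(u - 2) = u^3 - 15*u^2 + 68*u - 84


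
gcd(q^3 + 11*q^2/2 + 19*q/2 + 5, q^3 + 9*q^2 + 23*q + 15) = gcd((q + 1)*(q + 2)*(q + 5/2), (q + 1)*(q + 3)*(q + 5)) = q + 1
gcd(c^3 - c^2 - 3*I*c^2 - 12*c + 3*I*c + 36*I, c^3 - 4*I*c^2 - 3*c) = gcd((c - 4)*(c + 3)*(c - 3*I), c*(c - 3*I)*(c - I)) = c - 3*I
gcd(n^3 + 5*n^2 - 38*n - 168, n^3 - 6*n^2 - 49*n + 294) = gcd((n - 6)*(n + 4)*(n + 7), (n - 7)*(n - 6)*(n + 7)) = n^2 + n - 42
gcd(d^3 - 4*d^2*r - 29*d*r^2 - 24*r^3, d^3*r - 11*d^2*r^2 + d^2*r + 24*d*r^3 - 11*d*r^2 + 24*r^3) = -d + 8*r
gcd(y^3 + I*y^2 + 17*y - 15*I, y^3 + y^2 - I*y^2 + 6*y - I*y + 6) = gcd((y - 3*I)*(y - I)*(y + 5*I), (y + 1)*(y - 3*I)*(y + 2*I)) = y - 3*I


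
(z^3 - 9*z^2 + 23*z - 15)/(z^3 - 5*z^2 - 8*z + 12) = (z^2 - 8*z + 15)/(z^2 - 4*z - 12)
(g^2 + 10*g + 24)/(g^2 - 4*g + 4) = (g^2 + 10*g + 24)/(g^2 - 4*g + 4)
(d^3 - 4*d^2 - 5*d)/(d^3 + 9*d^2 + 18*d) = (d^2 - 4*d - 5)/(d^2 + 9*d + 18)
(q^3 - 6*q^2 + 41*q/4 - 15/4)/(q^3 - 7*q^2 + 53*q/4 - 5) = (q - 3)/(q - 4)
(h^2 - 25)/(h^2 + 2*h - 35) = (h + 5)/(h + 7)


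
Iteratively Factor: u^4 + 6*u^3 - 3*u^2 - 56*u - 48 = (u - 3)*(u^3 + 9*u^2 + 24*u + 16) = (u - 3)*(u + 1)*(u^2 + 8*u + 16) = (u - 3)*(u + 1)*(u + 4)*(u + 4)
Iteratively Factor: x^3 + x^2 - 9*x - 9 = (x - 3)*(x^2 + 4*x + 3) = (x - 3)*(x + 1)*(x + 3)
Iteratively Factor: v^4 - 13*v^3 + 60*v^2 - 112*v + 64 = (v - 1)*(v^3 - 12*v^2 + 48*v - 64) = (v - 4)*(v - 1)*(v^2 - 8*v + 16) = (v - 4)^2*(v - 1)*(v - 4)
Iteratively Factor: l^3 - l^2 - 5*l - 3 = (l - 3)*(l^2 + 2*l + 1) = (l - 3)*(l + 1)*(l + 1)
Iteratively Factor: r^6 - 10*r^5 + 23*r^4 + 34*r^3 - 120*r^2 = (r - 4)*(r^5 - 6*r^4 - r^3 + 30*r^2) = (r - 5)*(r - 4)*(r^4 - r^3 - 6*r^2) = r*(r - 5)*(r - 4)*(r^3 - r^2 - 6*r) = r*(r - 5)*(r - 4)*(r + 2)*(r^2 - 3*r) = r^2*(r - 5)*(r - 4)*(r + 2)*(r - 3)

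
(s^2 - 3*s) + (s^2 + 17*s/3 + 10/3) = 2*s^2 + 8*s/3 + 10/3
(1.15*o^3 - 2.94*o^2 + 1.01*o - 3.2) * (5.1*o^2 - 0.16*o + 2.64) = 5.865*o^5 - 15.178*o^4 + 8.6574*o^3 - 24.2432*o^2 + 3.1784*o - 8.448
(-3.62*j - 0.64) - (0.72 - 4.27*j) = 0.649999999999999*j - 1.36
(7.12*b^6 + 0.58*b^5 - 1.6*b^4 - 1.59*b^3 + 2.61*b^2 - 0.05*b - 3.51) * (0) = 0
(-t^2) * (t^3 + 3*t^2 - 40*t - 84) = -t^5 - 3*t^4 + 40*t^3 + 84*t^2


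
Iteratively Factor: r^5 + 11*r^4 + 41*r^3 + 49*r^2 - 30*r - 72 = (r + 3)*(r^4 + 8*r^3 + 17*r^2 - 2*r - 24) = (r + 3)^2*(r^3 + 5*r^2 + 2*r - 8) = (r - 1)*(r + 3)^2*(r^2 + 6*r + 8) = (r - 1)*(r + 3)^2*(r + 4)*(r + 2)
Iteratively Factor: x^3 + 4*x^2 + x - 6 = (x - 1)*(x^2 + 5*x + 6) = (x - 1)*(x + 2)*(x + 3)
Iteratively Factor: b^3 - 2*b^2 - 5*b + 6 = (b - 3)*(b^2 + b - 2) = (b - 3)*(b + 2)*(b - 1)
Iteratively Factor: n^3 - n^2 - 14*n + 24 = (n - 2)*(n^2 + n - 12) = (n - 2)*(n + 4)*(n - 3)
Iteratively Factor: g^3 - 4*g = (g + 2)*(g^2 - 2*g) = (g - 2)*(g + 2)*(g)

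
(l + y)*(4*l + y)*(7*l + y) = 28*l^3 + 39*l^2*y + 12*l*y^2 + y^3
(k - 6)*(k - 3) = k^2 - 9*k + 18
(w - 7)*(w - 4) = w^2 - 11*w + 28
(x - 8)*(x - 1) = x^2 - 9*x + 8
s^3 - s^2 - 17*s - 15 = (s - 5)*(s + 1)*(s + 3)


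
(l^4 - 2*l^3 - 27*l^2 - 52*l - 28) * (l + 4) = l^5 + 2*l^4 - 35*l^3 - 160*l^2 - 236*l - 112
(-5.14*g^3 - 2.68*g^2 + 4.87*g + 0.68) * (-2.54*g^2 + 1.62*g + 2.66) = 13.0556*g^5 - 1.5196*g^4 - 30.3838*g^3 - 0.9666*g^2 + 14.0558*g + 1.8088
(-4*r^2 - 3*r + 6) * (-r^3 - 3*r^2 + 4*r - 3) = 4*r^5 + 15*r^4 - 13*r^3 - 18*r^2 + 33*r - 18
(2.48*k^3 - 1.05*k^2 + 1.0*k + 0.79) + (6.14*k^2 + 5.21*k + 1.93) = 2.48*k^3 + 5.09*k^2 + 6.21*k + 2.72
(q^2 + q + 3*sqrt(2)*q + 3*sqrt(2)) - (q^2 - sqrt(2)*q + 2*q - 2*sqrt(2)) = -q + 4*sqrt(2)*q + 5*sqrt(2)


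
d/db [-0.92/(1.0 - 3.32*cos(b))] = 3.0544*sin(b)/(3.32*cos(b) - 1.0)^2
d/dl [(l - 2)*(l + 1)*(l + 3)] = 3*l^2 + 4*l - 5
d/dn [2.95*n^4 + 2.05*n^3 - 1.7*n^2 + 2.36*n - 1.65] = 11.8*n^3 + 6.15*n^2 - 3.4*n + 2.36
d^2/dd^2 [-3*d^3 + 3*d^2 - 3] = 6 - 18*d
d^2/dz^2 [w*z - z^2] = -2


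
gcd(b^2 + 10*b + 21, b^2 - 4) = 1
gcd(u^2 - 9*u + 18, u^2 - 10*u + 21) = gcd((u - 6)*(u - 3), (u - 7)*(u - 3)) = u - 3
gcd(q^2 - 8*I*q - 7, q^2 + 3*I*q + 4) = q - I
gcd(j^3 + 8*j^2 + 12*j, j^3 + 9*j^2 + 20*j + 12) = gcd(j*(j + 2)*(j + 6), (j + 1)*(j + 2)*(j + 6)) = j^2 + 8*j + 12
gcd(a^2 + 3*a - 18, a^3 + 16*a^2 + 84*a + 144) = a + 6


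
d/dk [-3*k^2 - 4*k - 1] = -6*k - 4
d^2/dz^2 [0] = 0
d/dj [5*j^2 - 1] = 10*j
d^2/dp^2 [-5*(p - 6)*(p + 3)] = -10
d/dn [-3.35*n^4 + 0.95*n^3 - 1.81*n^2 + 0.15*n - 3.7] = -13.4*n^3 + 2.85*n^2 - 3.62*n + 0.15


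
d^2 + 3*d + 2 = (d + 1)*(d + 2)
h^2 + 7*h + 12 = (h + 3)*(h + 4)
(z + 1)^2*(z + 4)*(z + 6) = z^4 + 12*z^3 + 45*z^2 + 58*z + 24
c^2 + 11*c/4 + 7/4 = (c + 1)*(c + 7/4)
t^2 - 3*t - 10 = (t - 5)*(t + 2)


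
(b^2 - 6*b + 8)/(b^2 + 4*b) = (b^2 - 6*b + 8)/(b*(b + 4))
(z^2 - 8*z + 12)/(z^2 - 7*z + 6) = (z - 2)/(z - 1)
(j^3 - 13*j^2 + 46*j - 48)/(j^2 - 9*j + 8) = (j^2 - 5*j + 6)/(j - 1)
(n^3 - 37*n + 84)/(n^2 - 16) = (n^2 + 4*n - 21)/(n + 4)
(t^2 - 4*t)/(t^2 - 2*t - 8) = t/(t + 2)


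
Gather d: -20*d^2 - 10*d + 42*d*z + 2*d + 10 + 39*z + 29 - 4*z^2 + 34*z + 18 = -20*d^2 + d*(42*z - 8) - 4*z^2 + 73*z + 57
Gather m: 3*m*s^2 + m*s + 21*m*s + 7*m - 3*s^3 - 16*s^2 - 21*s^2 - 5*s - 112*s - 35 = m*(3*s^2 + 22*s + 7) - 3*s^3 - 37*s^2 - 117*s - 35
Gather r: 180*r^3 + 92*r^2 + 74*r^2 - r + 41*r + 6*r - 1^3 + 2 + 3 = 180*r^3 + 166*r^2 + 46*r + 4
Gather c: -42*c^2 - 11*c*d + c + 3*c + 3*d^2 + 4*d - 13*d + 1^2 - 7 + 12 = -42*c^2 + c*(4 - 11*d) + 3*d^2 - 9*d + 6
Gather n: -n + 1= 1 - n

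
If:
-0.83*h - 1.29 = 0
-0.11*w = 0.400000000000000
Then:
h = -1.55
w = -3.64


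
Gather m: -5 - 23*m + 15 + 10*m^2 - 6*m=10*m^2 - 29*m + 10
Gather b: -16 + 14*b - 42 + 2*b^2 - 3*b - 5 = 2*b^2 + 11*b - 63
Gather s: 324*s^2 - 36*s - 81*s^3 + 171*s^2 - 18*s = -81*s^3 + 495*s^2 - 54*s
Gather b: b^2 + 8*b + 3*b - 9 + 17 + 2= b^2 + 11*b + 10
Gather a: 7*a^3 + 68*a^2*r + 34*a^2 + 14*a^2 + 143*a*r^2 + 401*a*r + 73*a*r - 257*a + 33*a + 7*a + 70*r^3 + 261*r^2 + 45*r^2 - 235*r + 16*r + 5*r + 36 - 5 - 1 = 7*a^3 + a^2*(68*r + 48) + a*(143*r^2 + 474*r - 217) + 70*r^3 + 306*r^2 - 214*r + 30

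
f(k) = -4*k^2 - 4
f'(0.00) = 0.00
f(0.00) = -4.00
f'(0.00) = 0.00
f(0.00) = -4.00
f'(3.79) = -30.32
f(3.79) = -61.46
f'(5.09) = -40.72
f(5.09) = -107.63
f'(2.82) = -22.56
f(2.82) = -35.81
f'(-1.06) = 8.48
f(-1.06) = -8.49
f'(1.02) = -8.16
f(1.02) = -8.16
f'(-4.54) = 36.32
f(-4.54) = -86.45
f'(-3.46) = 27.68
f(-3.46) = -51.89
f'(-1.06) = 8.48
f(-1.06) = -8.49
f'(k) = -8*k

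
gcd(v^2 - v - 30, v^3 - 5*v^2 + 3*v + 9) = 1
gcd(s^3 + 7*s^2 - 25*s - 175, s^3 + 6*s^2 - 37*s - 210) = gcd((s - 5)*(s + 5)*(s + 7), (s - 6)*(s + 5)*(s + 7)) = s^2 + 12*s + 35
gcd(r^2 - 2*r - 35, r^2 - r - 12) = 1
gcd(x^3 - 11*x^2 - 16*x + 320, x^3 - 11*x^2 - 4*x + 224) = x - 8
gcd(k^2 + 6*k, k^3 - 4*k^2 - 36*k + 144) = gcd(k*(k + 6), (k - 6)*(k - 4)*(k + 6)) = k + 6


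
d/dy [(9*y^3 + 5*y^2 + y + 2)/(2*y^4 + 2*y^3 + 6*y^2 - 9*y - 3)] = (-18*y^6 - 20*y^5 + 38*y^4 - 182*y^3 - 144*y^2 - 54*y + 15)/(4*y^8 + 8*y^7 + 28*y^6 - 12*y^5 - 12*y^4 - 120*y^3 + 45*y^2 + 54*y + 9)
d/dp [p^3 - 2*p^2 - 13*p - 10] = 3*p^2 - 4*p - 13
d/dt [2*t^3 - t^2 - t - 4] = 6*t^2 - 2*t - 1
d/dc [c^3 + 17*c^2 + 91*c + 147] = 3*c^2 + 34*c + 91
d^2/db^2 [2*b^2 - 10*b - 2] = 4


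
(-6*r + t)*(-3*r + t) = 18*r^2 - 9*r*t + t^2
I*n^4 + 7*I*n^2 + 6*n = n*(n - 2*I)*(n + 3*I)*(I*n + 1)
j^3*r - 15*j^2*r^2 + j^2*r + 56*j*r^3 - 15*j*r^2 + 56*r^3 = (j - 8*r)*(j - 7*r)*(j*r + r)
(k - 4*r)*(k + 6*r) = k^2 + 2*k*r - 24*r^2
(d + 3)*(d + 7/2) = d^2 + 13*d/2 + 21/2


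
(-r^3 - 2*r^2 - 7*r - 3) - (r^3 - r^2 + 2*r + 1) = -2*r^3 - r^2 - 9*r - 4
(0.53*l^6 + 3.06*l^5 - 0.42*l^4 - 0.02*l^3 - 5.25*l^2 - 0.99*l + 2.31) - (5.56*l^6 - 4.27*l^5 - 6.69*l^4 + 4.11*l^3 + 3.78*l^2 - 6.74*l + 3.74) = -5.03*l^6 + 7.33*l^5 + 6.27*l^4 - 4.13*l^3 - 9.03*l^2 + 5.75*l - 1.43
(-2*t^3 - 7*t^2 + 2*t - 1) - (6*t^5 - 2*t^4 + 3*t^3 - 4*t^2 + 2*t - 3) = -6*t^5 + 2*t^4 - 5*t^3 - 3*t^2 + 2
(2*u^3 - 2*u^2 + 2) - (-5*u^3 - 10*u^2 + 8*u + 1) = 7*u^3 + 8*u^2 - 8*u + 1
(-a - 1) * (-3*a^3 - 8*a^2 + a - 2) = 3*a^4 + 11*a^3 + 7*a^2 + a + 2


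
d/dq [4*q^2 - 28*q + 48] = 8*q - 28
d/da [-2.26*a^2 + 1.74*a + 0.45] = 1.74 - 4.52*a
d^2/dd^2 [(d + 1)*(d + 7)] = 2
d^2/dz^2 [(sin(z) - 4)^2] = 8*sin(z) + 2*cos(2*z)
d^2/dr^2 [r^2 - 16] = 2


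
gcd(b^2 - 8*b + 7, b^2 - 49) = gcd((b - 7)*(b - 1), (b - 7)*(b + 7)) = b - 7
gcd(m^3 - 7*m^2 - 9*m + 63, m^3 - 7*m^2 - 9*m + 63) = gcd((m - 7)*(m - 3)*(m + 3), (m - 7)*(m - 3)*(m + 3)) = m^3 - 7*m^2 - 9*m + 63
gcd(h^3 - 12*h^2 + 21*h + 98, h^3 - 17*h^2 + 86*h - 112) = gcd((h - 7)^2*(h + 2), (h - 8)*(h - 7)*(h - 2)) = h - 7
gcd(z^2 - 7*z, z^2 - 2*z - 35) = z - 7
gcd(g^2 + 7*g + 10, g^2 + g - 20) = g + 5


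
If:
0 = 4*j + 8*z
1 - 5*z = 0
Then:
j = -2/5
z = 1/5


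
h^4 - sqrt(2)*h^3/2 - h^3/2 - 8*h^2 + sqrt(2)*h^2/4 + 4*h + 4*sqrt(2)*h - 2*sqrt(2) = (h - 1/2)*(h - 2*sqrt(2))*(h - sqrt(2)/2)*(h + 2*sqrt(2))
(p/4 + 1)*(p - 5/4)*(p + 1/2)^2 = p^4/4 + 15*p^3/16 - p^2/2 - 69*p/64 - 5/16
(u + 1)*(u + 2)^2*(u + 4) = u^4 + 9*u^3 + 28*u^2 + 36*u + 16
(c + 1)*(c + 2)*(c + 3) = c^3 + 6*c^2 + 11*c + 6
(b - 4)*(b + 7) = b^2 + 3*b - 28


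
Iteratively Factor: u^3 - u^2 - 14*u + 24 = (u - 2)*(u^2 + u - 12) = (u - 3)*(u - 2)*(u + 4)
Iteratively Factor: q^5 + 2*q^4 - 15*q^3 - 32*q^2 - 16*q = (q + 4)*(q^4 - 2*q^3 - 7*q^2 - 4*q) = q*(q + 4)*(q^3 - 2*q^2 - 7*q - 4) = q*(q - 4)*(q + 4)*(q^2 + 2*q + 1) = q*(q - 4)*(q + 1)*(q + 4)*(q + 1)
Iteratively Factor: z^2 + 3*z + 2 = (z + 1)*(z + 2)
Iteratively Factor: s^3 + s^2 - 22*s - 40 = (s + 4)*(s^2 - 3*s - 10) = (s + 2)*(s + 4)*(s - 5)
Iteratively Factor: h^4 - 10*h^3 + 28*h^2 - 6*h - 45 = (h - 3)*(h^3 - 7*h^2 + 7*h + 15) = (h - 5)*(h - 3)*(h^2 - 2*h - 3) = (h - 5)*(h - 3)*(h + 1)*(h - 3)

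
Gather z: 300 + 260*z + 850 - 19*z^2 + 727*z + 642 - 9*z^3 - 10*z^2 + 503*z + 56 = -9*z^3 - 29*z^2 + 1490*z + 1848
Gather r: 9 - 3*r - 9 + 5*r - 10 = 2*r - 10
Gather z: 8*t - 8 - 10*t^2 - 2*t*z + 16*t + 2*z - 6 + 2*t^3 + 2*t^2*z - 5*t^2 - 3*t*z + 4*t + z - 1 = 2*t^3 - 15*t^2 + 28*t + z*(2*t^2 - 5*t + 3) - 15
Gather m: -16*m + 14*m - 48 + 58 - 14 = -2*m - 4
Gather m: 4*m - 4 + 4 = 4*m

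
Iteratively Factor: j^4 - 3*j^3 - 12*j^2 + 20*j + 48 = (j + 2)*(j^3 - 5*j^2 - 2*j + 24) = (j - 3)*(j + 2)*(j^2 - 2*j - 8) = (j - 4)*(j - 3)*(j + 2)*(j + 2)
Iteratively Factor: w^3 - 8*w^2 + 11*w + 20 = (w - 4)*(w^2 - 4*w - 5) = (w - 4)*(w + 1)*(w - 5)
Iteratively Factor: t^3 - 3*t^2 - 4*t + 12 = (t - 2)*(t^2 - t - 6) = (t - 2)*(t + 2)*(t - 3)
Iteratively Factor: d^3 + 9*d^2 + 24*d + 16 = (d + 1)*(d^2 + 8*d + 16) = (d + 1)*(d + 4)*(d + 4)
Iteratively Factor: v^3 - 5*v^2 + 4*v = (v - 1)*(v^2 - 4*v) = v*(v - 1)*(v - 4)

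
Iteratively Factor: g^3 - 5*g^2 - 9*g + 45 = (g - 3)*(g^2 - 2*g - 15) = (g - 5)*(g - 3)*(g + 3)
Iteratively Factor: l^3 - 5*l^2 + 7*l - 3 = (l - 1)*(l^2 - 4*l + 3) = (l - 3)*(l - 1)*(l - 1)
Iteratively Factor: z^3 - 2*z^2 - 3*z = (z - 3)*(z^2 + z) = z*(z - 3)*(z + 1)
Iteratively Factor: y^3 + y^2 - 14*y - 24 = (y + 2)*(y^2 - y - 12) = (y + 2)*(y + 3)*(y - 4)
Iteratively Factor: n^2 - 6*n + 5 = (n - 1)*(n - 5)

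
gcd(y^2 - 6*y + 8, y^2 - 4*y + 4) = y - 2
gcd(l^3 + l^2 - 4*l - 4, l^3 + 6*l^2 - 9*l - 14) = l^2 - l - 2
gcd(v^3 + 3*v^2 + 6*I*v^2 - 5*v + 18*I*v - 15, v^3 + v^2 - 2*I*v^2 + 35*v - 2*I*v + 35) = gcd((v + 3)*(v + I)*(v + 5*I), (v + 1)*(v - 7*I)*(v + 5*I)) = v + 5*I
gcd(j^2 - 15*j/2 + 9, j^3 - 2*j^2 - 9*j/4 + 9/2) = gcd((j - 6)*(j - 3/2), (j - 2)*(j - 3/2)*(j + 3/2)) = j - 3/2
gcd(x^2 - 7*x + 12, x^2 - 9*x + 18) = x - 3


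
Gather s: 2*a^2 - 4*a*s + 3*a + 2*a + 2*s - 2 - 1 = 2*a^2 + 5*a + s*(2 - 4*a) - 3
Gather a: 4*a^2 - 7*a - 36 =4*a^2 - 7*a - 36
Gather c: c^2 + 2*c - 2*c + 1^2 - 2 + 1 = c^2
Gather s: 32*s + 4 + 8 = 32*s + 12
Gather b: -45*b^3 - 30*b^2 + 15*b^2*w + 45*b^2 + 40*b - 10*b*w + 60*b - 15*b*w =-45*b^3 + b^2*(15*w + 15) + b*(100 - 25*w)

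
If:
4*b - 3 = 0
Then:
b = 3/4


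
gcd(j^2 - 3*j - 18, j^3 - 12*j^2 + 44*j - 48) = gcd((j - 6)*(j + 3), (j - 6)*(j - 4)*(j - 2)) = j - 6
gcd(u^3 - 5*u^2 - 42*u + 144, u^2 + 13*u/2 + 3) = u + 6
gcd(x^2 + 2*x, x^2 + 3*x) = x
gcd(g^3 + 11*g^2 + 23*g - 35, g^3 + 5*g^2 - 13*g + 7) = g^2 + 6*g - 7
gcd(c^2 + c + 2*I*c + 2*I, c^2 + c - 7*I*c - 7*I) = c + 1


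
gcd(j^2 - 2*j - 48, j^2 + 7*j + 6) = j + 6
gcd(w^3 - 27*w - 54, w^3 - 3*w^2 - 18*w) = w^2 - 3*w - 18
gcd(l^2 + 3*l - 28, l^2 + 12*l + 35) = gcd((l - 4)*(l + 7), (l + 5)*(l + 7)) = l + 7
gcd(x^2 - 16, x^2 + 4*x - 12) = 1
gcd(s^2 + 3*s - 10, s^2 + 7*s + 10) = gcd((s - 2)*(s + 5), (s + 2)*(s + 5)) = s + 5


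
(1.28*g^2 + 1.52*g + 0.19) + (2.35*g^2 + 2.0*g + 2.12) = 3.63*g^2 + 3.52*g + 2.31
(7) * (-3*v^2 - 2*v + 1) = -21*v^2 - 14*v + 7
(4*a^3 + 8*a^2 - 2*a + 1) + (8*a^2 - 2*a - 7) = 4*a^3 + 16*a^2 - 4*a - 6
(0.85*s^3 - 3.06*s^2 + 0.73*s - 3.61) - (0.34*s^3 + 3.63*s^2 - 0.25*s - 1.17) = 0.51*s^3 - 6.69*s^2 + 0.98*s - 2.44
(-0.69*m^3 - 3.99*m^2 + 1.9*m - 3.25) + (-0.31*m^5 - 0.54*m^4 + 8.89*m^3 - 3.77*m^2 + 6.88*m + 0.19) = -0.31*m^5 - 0.54*m^4 + 8.2*m^3 - 7.76*m^2 + 8.78*m - 3.06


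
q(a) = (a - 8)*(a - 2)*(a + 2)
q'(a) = (a - 8)*(a - 2) + (a - 8)*(a + 2) + (a - 2)*(a + 2)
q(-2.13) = -5.44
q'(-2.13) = 43.69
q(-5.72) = -394.02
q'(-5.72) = 185.68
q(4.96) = -62.63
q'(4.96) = -9.56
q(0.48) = 28.35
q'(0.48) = -10.99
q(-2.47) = -22.00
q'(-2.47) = 53.82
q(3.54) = -38.05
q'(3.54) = -23.05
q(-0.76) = 29.98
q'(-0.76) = 9.89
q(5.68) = -65.57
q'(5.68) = 1.91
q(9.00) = 77.00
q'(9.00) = 95.00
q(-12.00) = -2800.00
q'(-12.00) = 620.00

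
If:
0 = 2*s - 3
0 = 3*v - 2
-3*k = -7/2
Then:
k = 7/6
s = 3/2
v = 2/3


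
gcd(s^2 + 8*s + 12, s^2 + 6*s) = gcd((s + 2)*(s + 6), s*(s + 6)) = s + 6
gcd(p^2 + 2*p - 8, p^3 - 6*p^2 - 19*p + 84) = p + 4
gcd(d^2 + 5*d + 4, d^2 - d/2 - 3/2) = d + 1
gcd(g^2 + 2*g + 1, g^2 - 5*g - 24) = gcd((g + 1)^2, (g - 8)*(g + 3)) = 1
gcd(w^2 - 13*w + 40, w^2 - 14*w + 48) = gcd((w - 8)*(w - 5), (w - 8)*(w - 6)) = w - 8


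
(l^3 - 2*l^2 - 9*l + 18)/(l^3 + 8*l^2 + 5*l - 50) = (l^2 - 9)/(l^2 + 10*l + 25)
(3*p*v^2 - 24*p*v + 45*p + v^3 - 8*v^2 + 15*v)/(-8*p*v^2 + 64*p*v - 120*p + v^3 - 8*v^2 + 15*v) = (-3*p - v)/(8*p - v)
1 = 1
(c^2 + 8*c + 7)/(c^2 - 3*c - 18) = (c^2 + 8*c + 7)/(c^2 - 3*c - 18)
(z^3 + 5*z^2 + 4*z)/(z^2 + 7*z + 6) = z*(z + 4)/(z + 6)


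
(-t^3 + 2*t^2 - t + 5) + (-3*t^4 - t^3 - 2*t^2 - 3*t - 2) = -3*t^4 - 2*t^3 - 4*t + 3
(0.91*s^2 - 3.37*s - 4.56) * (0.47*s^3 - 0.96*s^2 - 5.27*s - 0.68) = 0.4277*s^5 - 2.4575*s^4 - 3.7037*s^3 + 21.5187*s^2 + 26.3228*s + 3.1008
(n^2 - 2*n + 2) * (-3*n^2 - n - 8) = -3*n^4 + 5*n^3 - 12*n^2 + 14*n - 16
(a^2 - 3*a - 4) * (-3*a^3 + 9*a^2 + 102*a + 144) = -3*a^5 + 18*a^4 + 87*a^3 - 198*a^2 - 840*a - 576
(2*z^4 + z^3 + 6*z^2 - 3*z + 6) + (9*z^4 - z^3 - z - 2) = 11*z^4 + 6*z^2 - 4*z + 4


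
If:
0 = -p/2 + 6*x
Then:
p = 12*x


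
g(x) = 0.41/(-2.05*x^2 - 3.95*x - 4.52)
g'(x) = 0.41*(4.1*x + 3.95)/(-2.05*x^2 - 3.95*x - 4.52)^2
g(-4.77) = -0.01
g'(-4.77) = -0.01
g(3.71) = -0.01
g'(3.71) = 0.00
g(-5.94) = -0.01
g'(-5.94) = -0.00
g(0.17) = -0.08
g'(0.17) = 0.07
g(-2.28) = -0.07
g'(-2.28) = -0.06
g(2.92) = -0.01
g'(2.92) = 0.01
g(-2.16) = -0.07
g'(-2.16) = -0.07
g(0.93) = -0.04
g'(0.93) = 0.03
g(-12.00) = -0.00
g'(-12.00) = -0.00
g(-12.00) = -0.00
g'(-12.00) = -0.00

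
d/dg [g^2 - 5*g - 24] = 2*g - 5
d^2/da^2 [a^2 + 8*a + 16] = 2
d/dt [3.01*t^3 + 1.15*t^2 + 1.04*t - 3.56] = 9.03*t^2 + 2.3*t + 1.04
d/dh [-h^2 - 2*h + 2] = -2*h - 2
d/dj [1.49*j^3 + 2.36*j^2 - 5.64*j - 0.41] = 4.47*j^2 + 4.72*j - 5.64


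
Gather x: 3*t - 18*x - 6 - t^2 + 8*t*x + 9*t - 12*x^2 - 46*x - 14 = -t^2 + 12*t - 12*x^2 + x*(8*t - 64) - 20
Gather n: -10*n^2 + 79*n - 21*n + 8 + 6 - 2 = -10*n^2 + 58*n + 12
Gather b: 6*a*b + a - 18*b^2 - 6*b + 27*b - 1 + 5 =a - 18*b^2 + b*(6*a + 21) + 4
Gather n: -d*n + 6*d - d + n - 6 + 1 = 5*d + n*(1 - d) - 5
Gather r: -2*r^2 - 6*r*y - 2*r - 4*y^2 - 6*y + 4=-2*r^2 + r*(-6*y - 2) - 4*y^2 - 6*y + 4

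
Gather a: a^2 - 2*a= a^2 - 2*a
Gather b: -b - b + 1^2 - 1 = -2*b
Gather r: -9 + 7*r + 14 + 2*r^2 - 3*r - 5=2*r^2 + 4*r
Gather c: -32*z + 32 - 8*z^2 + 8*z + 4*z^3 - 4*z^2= 4*z^3 - 12*z^2 - 24*z + 32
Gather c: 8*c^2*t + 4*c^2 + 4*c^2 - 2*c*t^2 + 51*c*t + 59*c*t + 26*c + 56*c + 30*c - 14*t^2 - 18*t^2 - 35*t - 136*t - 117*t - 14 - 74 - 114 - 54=c^2*(8*t + 8) + c*(-2*t^2 + 110*t + 112) - 32*t^2 - 288*t - 256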